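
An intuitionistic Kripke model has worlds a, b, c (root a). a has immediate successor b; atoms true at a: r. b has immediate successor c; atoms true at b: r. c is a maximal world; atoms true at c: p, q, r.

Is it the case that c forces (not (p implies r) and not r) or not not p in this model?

Yes

c forces (not (p implies r) and not r) or not not p via the disjunct not not p.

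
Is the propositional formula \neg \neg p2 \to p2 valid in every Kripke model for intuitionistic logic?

This is double-negation elimination, which is not intuitionistically valid.
A Kripke countermodel: worlds u0, u1; order generated by u0 \le u1; atoms true at each world — u0:{}; u1:{p2}.
u0 \nVdash \neg \neg p2 \to p2: already at u0 itself, u0 \Vdash \neg \neg p2 but u0 \nVdash p2.
u0 lacks atom p2, so u0 \nVdash p2.
So the root u0 does not force the formula.

No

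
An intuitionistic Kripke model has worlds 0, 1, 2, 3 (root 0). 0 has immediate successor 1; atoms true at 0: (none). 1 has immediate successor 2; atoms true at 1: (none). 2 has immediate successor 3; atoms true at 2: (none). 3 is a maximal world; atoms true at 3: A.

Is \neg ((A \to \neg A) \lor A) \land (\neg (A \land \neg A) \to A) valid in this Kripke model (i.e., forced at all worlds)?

No

Not every world: 0 \nVdash \neg ((A \to \neg A) \lor A) \land (\neg (A \land \neg A) \to A).
0 \nVdash \neg ((A \to \neg A) \lor A) \land (\neg (A \land \neg A) \to A) since 0 fails \neg ((A \to \neg A) \lor A).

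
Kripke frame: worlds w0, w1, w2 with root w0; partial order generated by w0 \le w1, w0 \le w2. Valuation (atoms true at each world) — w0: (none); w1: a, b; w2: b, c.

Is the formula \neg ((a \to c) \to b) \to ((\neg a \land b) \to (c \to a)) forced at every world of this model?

Yes

w0 \Vdash \neg ((a \to c) \to b) \to ((\neg a \land b) \to (c \to a)) vacuously: no world accessible from w0 forces the antecedent \neg ((a \to c) \to b).
Since the root w0 forces \neg ((a \to c) \to b) \to ((\neg a \land b) \to (c \to a)) and forcing is persistent (monotone upward), every world forces it.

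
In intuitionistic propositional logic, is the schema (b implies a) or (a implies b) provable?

No

This is the Gödel–Dummett linearity axiom, which is not intuitionistically valid.
A Kripke countermodel: worlds w0, w1, w2; order generated by w0 <= w1, w0 <= w2; atoms true at each world — w0:{}; w1:{b}; w2:{a}.
w0 does not force (b implies a) or (a implies b): neither disjunct is forced at w0.
w0 does not force b implies a: at the accessible world w1, w1 forces b but w1 does not force a.
w1 lacks atom a, so w1 does not force a.
So the root w0 does not force the formula.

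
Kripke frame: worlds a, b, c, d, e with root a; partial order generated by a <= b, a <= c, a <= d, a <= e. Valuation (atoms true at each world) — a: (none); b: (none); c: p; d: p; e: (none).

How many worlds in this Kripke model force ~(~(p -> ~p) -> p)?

0

a: does not force it — a ||-/- ~(~(p -> ~p) -> p) since a is accessible from a and a ||- ~(p -> ~p) -> p.
b: does not force it.
c: does not force it.
d: does not force it.
e: does not force it.
Worlds forcing the formula: { }.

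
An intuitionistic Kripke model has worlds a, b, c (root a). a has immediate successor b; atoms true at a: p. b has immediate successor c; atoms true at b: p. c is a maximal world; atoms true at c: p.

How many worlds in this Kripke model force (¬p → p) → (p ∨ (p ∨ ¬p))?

3

a: forces it.
b: forces it.
c: forces it.
Worlds forcing the formula: {a, b, c}.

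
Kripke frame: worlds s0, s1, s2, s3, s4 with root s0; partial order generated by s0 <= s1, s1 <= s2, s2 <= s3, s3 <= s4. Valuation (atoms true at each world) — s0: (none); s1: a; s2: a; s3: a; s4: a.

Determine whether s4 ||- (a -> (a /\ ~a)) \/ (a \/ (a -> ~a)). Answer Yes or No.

s4 ||- (a -> (a /\ ~a)) \/ (a \/ (a -> ~a)) via the disjunct a \/ (a -> ~a).

Yes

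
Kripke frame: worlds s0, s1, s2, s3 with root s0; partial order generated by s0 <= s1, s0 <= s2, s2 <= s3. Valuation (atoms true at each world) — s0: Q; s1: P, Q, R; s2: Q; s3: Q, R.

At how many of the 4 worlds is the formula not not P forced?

s0: does not force it — s0 does not force not not P since s2 is accessible from s0 and s2 forces not P.
s1: forces it.
s2: does not force it.
s3: does not force it.
Worlds forcing the formula: {s1}.

1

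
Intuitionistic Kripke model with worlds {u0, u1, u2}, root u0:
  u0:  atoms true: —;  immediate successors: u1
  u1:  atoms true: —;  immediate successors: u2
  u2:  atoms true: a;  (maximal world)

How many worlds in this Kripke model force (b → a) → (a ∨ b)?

u0: does not force it — u0 ⊮ (b → a) → (a ∨ b): already at u0 itself, u0 ⊩ b → a but u0 ⊮ a ∨ b.
u1: does not force it.
u2: forces it.
Worlds forcing the formula: {u2}.

1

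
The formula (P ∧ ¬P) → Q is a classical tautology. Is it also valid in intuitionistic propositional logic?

This is an instance of ex falso quodlibet, which is intuitionistically derivable.
No world can force both P and ¬P, so the antecedent P ∧ ¬P is never forced and the implication holds vacuously at every world.

Yes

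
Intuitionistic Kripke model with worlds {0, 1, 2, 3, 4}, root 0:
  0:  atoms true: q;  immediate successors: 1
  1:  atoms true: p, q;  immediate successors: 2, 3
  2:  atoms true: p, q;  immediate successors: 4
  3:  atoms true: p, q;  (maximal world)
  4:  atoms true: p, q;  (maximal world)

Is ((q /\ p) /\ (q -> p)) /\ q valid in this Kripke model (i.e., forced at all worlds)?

No

Not every world: 0 ||-/- ((q /\ p) /\ (q -> p)) /\ q.
0 ||-/- ((q /\ p) /\ (q -> p)) /\ q since 0 fails (q /\ p) /\ (q -> p).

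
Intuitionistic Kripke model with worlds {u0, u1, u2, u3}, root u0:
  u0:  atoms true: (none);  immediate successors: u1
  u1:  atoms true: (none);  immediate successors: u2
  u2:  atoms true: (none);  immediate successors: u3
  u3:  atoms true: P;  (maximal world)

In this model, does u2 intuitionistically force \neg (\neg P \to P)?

u2 \nVdash \neg (\neg P \to P) since u2 is accessible from u2 and u2 \Vdash \neg P \to P.
u2 \Vdash \neg P \to P vacuously: no world accessible from u2 forces the antecedent \neg P.

No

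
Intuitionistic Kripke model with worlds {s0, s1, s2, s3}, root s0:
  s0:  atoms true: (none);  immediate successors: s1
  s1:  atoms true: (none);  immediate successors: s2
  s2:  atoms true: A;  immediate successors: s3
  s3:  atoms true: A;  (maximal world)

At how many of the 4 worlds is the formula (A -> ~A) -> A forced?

s0: forces it.
s1: forces it.
s2: forces it.
s3: forces it.
Worlds forcing the formula: {s0, s1, s2, s3}.

4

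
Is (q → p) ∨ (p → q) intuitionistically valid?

No

This is the Gödel–Dummett linearity axiom, which is not intuitionistically valid.
A Kripke countermodel: worlds a, b, c; order generated by a ≤ b, a ≤ c; atoms true at each world — a:{}; b:{q}; c:{p}.
a ⊮ (q → p) ∨ (p → q): neither disjunct is forced at a.
a ⊮ q → p: at the accessible world b, b ⊩ q but b ⊮ p.
b lacks atom p, so b ⊮ p.
So the root a does not force the formula.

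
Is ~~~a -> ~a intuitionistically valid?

Yes

This is triple-negation reduction, which is intuitionistically derivable.
Assume ~~~a and suppose a. Then ~~a (double-negation introduction), contradicting ~~~a. So ~a.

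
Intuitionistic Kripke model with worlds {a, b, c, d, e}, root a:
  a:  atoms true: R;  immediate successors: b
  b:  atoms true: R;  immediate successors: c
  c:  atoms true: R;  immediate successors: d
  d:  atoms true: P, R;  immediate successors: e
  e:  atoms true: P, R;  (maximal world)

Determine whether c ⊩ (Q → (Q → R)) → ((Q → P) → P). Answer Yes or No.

No

c ⊮ (Q → (Q → R)) → ((Q → P) → P): already at c itself, c ⊩ Q → (Q → R) but c ⊮ (Q → P) → P.
c ⊮ (Q → P) → P: already at c itself, c ⊩ Q → P but c ⊮ P.
c lacks atom P, so c ⊮ P.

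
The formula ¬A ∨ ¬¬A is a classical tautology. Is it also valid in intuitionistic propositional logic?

No

This is the weak law of excluded middle, which is not intuitionistically valid.
A Kripke countermodel: worlds s0, s1, s2; order generated by s0 ≤ s1, s0 ≤ s2; atoms true at each world — s0:{}; s1:{A}; s2:{}.
s0 ⊮ ¬A ∨ ¬¬A: neither disjunct is forced at s0.
s0 ⊮ ¬A since s1 is accessible from s0 and s1 ⊩ A.
So the root s0 does not force the formula.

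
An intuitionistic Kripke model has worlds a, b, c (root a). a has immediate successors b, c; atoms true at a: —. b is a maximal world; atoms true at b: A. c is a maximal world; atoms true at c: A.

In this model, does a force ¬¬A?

Yes

a ⊩ ¬¬A: no world accessible from a forces ¬A.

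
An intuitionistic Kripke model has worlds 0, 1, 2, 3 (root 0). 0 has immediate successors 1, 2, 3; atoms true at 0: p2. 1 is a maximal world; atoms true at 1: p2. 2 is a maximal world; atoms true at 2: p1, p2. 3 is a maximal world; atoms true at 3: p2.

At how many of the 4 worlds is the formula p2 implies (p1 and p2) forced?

0: does not force it — 0 does not force p2 implies (p1 and p2): already at 0 itself, 0 forces p2 but 0 does not force p1 and p2.
1: does not force it.
2: forces it.
3: does not force it.
Worlds forcing the formula: {2}.

1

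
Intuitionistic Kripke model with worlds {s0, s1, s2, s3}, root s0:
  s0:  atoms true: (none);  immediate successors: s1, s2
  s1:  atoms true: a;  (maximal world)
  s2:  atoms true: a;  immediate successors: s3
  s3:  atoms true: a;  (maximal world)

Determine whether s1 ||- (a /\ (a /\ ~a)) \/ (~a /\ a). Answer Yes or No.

s1 ||-/- (a /\ (a /\ ~a)) \/ (~a /\ a): neither disjunct is forced at s1.
s1 ||-/- a /\ (a /\ ~a) since s1 fails a /\ ~a.

No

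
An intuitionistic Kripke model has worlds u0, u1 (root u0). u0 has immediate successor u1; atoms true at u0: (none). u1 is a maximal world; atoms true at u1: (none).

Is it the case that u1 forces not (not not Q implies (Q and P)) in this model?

u1 does not force not (not not Q implies (Q and P)) since u1 is accessible from u1 and u1 forces not not Q implies (Q and P).
u1 forces not not Q implies (Q and P) vacuously: no world accessible from u1 forces the antecedent not not Q.

No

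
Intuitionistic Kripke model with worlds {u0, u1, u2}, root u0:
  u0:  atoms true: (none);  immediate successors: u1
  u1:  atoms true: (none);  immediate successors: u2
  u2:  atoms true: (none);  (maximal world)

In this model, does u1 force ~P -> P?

No

u1 ||-/- ~P -> P: already at u1 itself, u1 ||- ~P but u1 ||-/- P.
u1 lacks atom P, so u1 ||-/- P.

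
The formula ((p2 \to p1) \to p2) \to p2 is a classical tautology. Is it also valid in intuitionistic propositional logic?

This is Peirce's law, which is not intuitionistically valid.
A Kripke countermodel: worlds a, b; order generated by a \le b; atoms true at each world — a:{}; b:{p2}.
a \nVdash ((p2 \to p1) \to p2) \to p2: already at a itself, a \Vdash (p2 \to p1) \to p2 but a \nVdash p2.
a lacks atom p2, so a \nVdash p2.
So the root a does not force the formula.

No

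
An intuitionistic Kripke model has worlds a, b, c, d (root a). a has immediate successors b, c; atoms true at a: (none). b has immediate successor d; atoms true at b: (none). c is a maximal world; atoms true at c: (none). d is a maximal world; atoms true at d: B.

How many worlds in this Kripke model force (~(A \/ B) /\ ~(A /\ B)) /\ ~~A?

0

a: does not force it — a ||-/- (~(A \/ B) /\ ~(A /\ B)) /\ ~~A since a fails ~(A \/ B) /\ ~(A /\ B).
b: does not force it.
c: does not force it.
d: does not force it.
Worlds forcing the formula: { }.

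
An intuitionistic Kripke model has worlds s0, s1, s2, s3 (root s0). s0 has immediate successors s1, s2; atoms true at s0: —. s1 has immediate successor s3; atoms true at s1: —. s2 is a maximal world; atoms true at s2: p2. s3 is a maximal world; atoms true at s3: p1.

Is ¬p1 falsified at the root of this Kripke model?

s0 ⊮ ¬p1 since s3 is accessible from s0 and s3 ⊩ p1.
So the root s0 does not force ¬p1; the model is a countermodel.

Yes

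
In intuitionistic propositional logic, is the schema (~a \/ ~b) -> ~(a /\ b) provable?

This is a constructively valid De Morgan direction (disjunction of negations to negated conjunction), which is intuitionistically derivable.
If ~a holds at a world then no accessible world forces a, hence none forces a /\ b; likewise for ~b.

Yes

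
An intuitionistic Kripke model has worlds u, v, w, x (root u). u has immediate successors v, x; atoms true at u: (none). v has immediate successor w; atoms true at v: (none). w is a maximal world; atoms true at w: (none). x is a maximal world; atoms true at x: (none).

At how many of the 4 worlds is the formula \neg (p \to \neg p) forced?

0

u: does not force it — u \nVdash \neg (p \to \neg p) since u is accessible from u and u \Vdash p \to \neg p.
v: does not force it — v \nVdash \neg (p \to \neg p) since v is accessible from v and v \Vdash p \to \neg p.
w: does not force it — w \nVdash \neg (p \to \neg p) since w is accessible from w and w \Vdash p \to \neg p.
x: does not force it.
Worlds forcing the formula: { }.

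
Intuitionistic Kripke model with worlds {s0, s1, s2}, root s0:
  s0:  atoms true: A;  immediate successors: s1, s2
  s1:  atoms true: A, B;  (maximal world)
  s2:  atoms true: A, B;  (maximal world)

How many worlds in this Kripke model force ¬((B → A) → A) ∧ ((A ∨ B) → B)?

s0: does not force it — s0 ⊮ ¬((B → A) → A) ∧ ((A ∨ B) → B) since s0 fails ¬((B → A) → A).
s1: does not force it — s1 ⊮ ¬((B → A) → A) ∧ ((A ∨ B) → B) since s1 fails ¬((B → A) → A).
s2: does not force it.
Worlds forcing the formula: { }.

0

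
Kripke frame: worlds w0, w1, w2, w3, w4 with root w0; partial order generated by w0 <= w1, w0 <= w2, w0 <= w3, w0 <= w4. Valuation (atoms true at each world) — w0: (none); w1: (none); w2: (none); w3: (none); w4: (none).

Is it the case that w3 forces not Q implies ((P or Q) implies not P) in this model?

Yes

w3 forces not Q implies ((P or Q) implies not P): every world accessible from w3 that forces not Q (namely w3) also forces (P or Q) implies not P.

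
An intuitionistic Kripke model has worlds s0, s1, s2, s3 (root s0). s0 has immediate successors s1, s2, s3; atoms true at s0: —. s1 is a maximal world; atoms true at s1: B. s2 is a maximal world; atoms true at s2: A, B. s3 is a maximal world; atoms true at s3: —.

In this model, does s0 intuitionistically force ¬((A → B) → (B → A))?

No

s0 ⊮ ¬((A → B) → (B → A)) since s2 is accessible from s0 and s2 ⊩ (A → B) → (B → A).
s2 ⊩ (A → B) → (B → A): every world accessible from s2 that forces A → B (namely s2) also forces B → A.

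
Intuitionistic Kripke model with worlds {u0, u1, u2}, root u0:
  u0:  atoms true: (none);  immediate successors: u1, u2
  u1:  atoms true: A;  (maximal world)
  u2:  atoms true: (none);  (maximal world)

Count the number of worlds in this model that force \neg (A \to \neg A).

u0: does not force it — u0 \nVdash \neg (A \to \neg A) since u2 is accessible from u0 and u2 \Vdash A \to \neg A.
u1: forces it.
u2: does not force it — u2 \nVdash \neg (A \to \neg A) since u2 is accessible from u2 and u2 \Vdash A \to \neg A.
Worlds forcing the formula: {u1}.

1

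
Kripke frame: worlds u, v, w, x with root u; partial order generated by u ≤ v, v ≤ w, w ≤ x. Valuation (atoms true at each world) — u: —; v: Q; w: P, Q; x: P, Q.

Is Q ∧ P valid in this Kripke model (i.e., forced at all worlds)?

No

Not every world: u ⊮ Q ∧ P.
u ⊮ Q ∧ P since u fails Q.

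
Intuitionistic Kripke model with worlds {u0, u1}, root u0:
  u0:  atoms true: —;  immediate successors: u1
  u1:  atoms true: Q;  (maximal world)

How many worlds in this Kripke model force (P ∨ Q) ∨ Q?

u0: does not force it — u0 ⊮ (P ∨ Q) ∨ Q: neither disjunct is forced at u0.
u1: forces it.
Worlds forcing the formula: {u1}.

1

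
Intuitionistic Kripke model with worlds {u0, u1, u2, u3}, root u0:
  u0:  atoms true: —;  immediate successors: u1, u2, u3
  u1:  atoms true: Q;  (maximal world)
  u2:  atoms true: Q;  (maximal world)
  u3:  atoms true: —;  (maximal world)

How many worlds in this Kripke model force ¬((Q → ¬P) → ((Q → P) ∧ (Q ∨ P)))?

4

u0: forces it.
u1: forces it.
u2: forces it.
u3: forces it.
Worlds forcing the formula: {u0, u1, u2, u3}.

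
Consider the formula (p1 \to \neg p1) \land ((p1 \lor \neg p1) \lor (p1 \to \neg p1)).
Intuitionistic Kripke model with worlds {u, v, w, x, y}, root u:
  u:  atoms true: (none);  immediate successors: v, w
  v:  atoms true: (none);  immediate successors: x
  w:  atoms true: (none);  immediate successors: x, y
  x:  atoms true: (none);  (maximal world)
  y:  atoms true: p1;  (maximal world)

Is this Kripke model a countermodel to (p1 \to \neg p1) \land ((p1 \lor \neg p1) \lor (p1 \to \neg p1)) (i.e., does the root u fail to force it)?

u \nVdash (p1 \to \neg p1) \land ((p1 \lor \neg p1) \lor (p1 \to \neg p1)) since u fails p1 \to \neg p1.
So the root u does not force (p1 \to \neg p1) \land ((p1 \lor \neg p1) \lor (p1 \to \neg p1)); the model is a countermodel.

Yes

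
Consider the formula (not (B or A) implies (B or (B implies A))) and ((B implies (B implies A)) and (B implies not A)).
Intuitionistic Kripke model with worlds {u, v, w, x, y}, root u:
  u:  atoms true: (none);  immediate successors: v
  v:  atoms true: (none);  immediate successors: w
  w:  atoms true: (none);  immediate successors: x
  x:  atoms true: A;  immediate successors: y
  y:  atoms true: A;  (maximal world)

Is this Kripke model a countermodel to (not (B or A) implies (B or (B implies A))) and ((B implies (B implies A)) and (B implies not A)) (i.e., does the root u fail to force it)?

u forces (not (B or A) implies (B or (B implies A))) and ((B implies (B implies A)) and (B implies not A)) since u forces both conjuncts.
So the root u forces (not (B or A) implies (B or (B implies A))) and ((B implies (B implies A)) and (B implies not A)); the model is not a countermodel.

No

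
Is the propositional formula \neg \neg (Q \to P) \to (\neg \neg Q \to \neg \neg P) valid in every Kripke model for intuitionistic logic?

This is the distribution of double negation over implication, which is intuitionistically derivable.
Assume \neg \neg (Q \to P) and \neg \neg Q; suppose \neg P. Then Q \to P would give \neg Q (by contraposition), contradicting \neg \neg Q; so \neg (Q \to P), contradicting \neg \neg (Q \to P). Hence \neg \neg P.

Yes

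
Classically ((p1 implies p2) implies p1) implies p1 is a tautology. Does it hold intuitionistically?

This is Peirce's law, which is not intuitionistically valid.
A Kripke countermodel: worlds u0, u1; order generated by u0 <= u1; atoms true at each world — u0:{}; u1:{p1}.
u0 does not force ((p1 implies p2) implies p1) implies p1: already at u0 itself, u0 forces (p1 implies p2) implies p1 but u0 does not force p1.
u0 lacks atom p1, so u0 does not force p1.
So the root u0 does not force the formula.

No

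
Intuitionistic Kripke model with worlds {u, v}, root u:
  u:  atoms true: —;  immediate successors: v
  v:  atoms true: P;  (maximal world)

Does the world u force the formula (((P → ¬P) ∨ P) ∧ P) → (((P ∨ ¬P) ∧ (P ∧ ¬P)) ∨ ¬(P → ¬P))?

Yes

u ⊩ (((P → ¬P) ∨ P) ∧ P) → (((P ∨ ¬P) ∧ (P ∧ ¬P)) ∨ ¬(P → ¬P)): every world accessible from u that forces ((P → ¬P) ∨ P) ∧ P (namely v) also forces ((P ∨ ¬P) ∧ (P ∧ ¬P)) ∨ ¬(P → ¬P).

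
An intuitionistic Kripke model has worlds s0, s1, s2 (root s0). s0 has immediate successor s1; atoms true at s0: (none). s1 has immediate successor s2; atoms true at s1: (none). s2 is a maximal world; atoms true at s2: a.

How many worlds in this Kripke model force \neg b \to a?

s0: does not force it — s0 \nVdash \neg b \to a: already at s0 itself, s0 \Vdash \neg b but s0 \nVdash a.
s1: does not force it — s1 \nVdash \neg b \to a: already at s1 itself, s1 \Vdash \neg b but s1 \nVdash a.
s2: forces it.
Worlds forcing the formula: {s2}.

1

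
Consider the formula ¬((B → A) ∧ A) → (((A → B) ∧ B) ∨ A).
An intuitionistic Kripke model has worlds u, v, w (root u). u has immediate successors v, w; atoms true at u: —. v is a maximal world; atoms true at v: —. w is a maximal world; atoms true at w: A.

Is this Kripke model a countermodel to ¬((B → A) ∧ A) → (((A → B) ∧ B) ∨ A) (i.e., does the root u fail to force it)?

Yes

u ⊮ ¬((B → A) ∧ A) → (((A → B) ∧ B) ∨ A): at the accessible world v, v ⊩ ¬((B → A) ∧ A) but v ⊮ ((A → B) ∧ B) ∨ A.
v ⊮ ((A → B) ∧ B) ∨ A: neither disjunct is forced at v.
v ⊮ (A → B) ∧ B since v fails B.
So the root u does not force ¬((B → A) ∧ A) → (((A → B) ∧ B) ∨ A); the model is a countermodel.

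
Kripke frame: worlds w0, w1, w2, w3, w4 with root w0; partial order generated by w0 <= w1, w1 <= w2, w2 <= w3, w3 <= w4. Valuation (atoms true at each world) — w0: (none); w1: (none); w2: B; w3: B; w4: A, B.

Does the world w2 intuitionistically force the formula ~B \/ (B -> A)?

No

w2 ||-/- ~B \/ (B -> A): neither disjunct is forced at w2.
w2 ||-/- ~B since w2 is accessible from w2 and w2 ||- B.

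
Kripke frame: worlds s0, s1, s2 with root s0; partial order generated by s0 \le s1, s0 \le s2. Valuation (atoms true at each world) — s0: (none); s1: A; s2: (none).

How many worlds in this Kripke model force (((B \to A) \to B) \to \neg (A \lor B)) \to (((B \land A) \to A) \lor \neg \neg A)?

3

s0: forces it.
s1: forces it.
s2: forces it.
Worlds forcing the formula: {s0, s1, s2}.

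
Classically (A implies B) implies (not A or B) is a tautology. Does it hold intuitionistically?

This is the material-implication-as-disjunction principle, which is not intuitionistically valid.
A Kripke countermodel: worlds u, v; order generated by u <= v; atoms true at each world — u:{}; v:{A,B}.
u does not force (A implies B) implies (not A or B): already at u itself, u forces A implies B but u does not force not A or B.
u does not force not A or B: neither disjunct is forced at u.
u does not force not A since v is accessible from u and v forces A.
So the root u does not force the formula.

No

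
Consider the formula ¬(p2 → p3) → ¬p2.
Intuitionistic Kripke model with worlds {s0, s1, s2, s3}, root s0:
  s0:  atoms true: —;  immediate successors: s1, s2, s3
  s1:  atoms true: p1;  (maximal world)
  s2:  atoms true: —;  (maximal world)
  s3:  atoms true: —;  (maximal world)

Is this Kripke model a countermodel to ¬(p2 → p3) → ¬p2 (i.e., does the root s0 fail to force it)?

No

s0 ⊩ ¬(p2 → p3) → ¬p2 vacuously: no world accessible from s0 forces the antecedent ¬(p2 → p3).
So the root s0 forces ¬(p2 → p3) → ¬p2; the model is not a countermodel.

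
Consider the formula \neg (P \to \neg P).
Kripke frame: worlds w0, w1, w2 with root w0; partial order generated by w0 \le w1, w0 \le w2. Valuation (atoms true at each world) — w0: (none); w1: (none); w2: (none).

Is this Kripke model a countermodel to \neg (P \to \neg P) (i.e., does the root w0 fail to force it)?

Yes

w0 \nVdash \neg (P \to \neg P) since w0 is accessible from w0 and w0 \Vdash P \to \neg P.
w0 \Vdash P \to \neg P vacuously: no world accessible from w0 forces the antecedent P.
So the root w0 does not force \neg (P \to \neg P); the model is a countermodel.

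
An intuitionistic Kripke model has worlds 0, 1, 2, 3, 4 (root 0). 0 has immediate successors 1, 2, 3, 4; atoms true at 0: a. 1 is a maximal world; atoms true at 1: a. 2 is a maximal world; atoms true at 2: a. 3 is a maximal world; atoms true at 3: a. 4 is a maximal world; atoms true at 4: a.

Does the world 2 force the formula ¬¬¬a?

2 ⊮ ¬¬¬a since 2 is accessible from 2 and 2 ⊩ ¬¬a.
2 ⊩ ¬¬a: no world accessible from 2 forces ¬a.

No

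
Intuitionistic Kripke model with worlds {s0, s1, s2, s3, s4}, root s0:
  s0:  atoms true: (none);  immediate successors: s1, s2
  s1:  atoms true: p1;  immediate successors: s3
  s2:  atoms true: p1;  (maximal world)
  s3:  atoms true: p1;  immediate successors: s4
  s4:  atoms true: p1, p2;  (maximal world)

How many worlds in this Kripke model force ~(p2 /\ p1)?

s0: does not force it — s0 ||-/- ~(p2 /\ p1) since s4 is accessible from s0 and s4 ||- p2 /\ p1.
s1: does not force it — s1 ||-/- ~(p2 /\ p1) since s4 is accessible from s1 and s4 ||- p2 /\ p1.
s2: forces it.
s3: does not force it — s3 ||-/- ~(p2 /\ p1) since s4 is accessible from s3 and s4 ||- p2 /\ p1.
s4: does not force it.
Worlds forcing the formula: {s2}.

1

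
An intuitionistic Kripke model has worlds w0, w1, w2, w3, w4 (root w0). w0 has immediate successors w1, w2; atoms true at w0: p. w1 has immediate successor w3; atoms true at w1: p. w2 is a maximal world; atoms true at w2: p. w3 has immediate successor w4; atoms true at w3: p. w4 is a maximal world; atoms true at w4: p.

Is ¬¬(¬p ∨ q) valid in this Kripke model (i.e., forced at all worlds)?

No

Not every world: w0 ⊮ ¬¬(¬p ∨ q).
w0 ⊮ ¬¬(¬p ∨ q) since w0 is accessible from w0 and w0 ⊩ ¬(¬p ∨ q).
w0 ⊩ ¬(¬p ∨ q): no world accessible from w0 forces ¬p ∨ q.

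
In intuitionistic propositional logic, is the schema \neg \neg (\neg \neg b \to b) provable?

This is the double negation of double-negation elimination, which is intuitionistically derivable.
By Glivenko's theorem the double negation of any classical propositional tautology is intuitionistically provable; \neg \neg b \to b is classically a tautology.

Yes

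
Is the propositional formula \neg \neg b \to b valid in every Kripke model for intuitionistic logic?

This is double-negation elimination, which is not intuitionistically valid.
A Kripke countermodel: worlds u, v; order generated by u \le v; atoms true at each world — u:{}; v:{b}.
u \nVdash \neg \neg b \to b: already at u itself, u \Vdash \neg \neg b but u \nVdash b.
u lacks atom b, so u \nVdash b.
So the root u does not force the formula.

No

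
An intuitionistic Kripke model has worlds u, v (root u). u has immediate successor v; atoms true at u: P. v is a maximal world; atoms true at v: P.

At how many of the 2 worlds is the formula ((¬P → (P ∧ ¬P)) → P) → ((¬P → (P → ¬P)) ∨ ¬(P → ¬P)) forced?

u: forces it.
v: forces it.
Worlds forcing the formula: {u, v}.

2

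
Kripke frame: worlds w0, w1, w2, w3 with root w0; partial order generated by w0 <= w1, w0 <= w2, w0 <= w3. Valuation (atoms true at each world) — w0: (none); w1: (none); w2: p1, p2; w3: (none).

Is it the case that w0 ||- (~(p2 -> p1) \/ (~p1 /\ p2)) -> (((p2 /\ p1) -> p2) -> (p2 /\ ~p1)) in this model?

Yes

w0 ||- (~(p2 -> p1) \/ (~p1 /\ p2)) -> (((p2 /\ p1) -> p2) -> (p2 /\ ~p1)) vacuously: no world accessible from w0 forces the antecedent ~(p2 -> p1) \/ (~p1 /\ p2).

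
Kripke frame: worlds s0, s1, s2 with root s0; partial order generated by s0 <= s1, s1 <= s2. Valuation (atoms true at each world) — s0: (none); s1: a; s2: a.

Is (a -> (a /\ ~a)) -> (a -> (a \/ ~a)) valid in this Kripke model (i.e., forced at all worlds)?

Yes

s0 ||- (a -> (a /\ ~a)) -> (a -> (a \/ ~a)) vacuously: no world accessible from s0 forces the antecedent a -> (a /\ ~a).
Since the root s0 forces (a -> (a /\ ~a)) -> (a -> (a \/ ~a)) and forcing is persistent (monotone upward), every world forces it.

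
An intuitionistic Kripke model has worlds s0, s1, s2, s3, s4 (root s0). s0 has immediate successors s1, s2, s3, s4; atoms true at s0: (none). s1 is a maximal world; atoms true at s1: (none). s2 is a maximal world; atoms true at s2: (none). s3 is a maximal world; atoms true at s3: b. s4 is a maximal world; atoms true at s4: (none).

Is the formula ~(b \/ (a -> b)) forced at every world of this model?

Not every world: s0 ||-/- ~(b \/ (a -> b)).
s0 ||-/- ~(b \/ (a -> b)) since s0 is accessible from s0 and s0 ||- b \/ (a -> b).
s0 ||- b \/ (a -> b) via the disjunct a -> b.

No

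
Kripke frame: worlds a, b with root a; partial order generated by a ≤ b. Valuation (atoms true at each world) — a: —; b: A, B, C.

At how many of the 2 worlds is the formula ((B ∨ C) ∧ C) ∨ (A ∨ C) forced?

1

a: does not force it — a ⊮ ((B ∨ C) ∧ C) ∨ (A ∨ C): neither disjunct is forced at a.
b: forces it.
Worlds forcing the formula: {b}.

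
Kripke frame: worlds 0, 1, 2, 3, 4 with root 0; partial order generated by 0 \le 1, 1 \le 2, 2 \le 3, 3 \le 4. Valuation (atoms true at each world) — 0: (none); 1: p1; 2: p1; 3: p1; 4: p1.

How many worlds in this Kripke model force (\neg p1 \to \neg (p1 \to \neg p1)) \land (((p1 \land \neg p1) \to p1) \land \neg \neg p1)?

5

0: forces it.
1: forces it.
2: forces it.
3: forces it.
4: forces it.
Worlds forcing the formula: {0, 1, 2, 3, 4}.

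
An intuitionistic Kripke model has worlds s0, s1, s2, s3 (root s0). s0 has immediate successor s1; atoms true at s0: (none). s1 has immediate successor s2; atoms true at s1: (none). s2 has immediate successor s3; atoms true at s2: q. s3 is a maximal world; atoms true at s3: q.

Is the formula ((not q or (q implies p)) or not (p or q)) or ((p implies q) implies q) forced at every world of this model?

No

Not every world: s0 does not force ((not q or (q implies p)) or not (p or q)) or ((p implies q) implies q).
s0 does not force ((not q or (q implies p)) or not (p or q)) or ((p implies q) implies q): neither disjunct is forced at s0.
s0 does not force (not q or (q implies p)) or not (p or q): neither disjunct is forced at s0.
s0 does not force not q or (q implies p): neither disjunct is forced at s0.
s0 does not force not q since s2 is accessible from s0 and s2 forces q.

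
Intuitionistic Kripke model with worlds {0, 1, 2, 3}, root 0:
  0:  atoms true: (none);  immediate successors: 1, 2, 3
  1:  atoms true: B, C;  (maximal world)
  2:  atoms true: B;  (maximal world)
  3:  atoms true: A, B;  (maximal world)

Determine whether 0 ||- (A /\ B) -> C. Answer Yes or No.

No

0 ||-/- (A /\ B) -> C: at the accessible world 3, 3 ||- A /\ B but 3 ||-/- C.
3 lacks atom C, so 3 ||-/- C.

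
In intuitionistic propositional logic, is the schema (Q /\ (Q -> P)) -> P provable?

This is modus ponens in implicational form, which is intuitionistically derivable.
If a world forces Q and Q -> P, then applying the implication at that world (which is accessible from itself) gives P.

Yes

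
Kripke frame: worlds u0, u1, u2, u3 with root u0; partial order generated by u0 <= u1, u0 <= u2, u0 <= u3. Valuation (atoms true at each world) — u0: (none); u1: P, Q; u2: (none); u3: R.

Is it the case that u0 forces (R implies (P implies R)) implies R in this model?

No

u0 does not force (R implies (P implies R)) implies R: already at u0 itself, u0 forces R implies (P implies R) but u0 does not force R.
u0 lacks atom R, so u0 does not force R.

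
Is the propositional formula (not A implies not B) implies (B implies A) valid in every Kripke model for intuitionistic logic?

No

This is the converse of contraposition, which is not intuitionistically valid.
A Kripke countermodel: worlds 0, 1; order generated by 0 <= 1; atoms true at each world — 0:{B}; 1:{A,B}.
0 does not force (not A implies not B) implies (B implies A): already at 0 itself, 0 forces not A implies not B but 0 does not force B implies A.
0 does not force B implies A: already at 0 itself, 0 forces B but 0 does not force A.
0 lacks atom A, so 0 does not force A.
So the root 0 does not force the formula.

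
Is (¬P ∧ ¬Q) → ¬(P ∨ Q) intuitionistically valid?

This is a constructively valid De Morgan direction (conjunction of negations to negated disjunction), which is intuitionistically derivable.
If both ¬P and ¬Q hold at a world, no accessible world forces P or forces Q, so none forces P ∨ Q.

Yes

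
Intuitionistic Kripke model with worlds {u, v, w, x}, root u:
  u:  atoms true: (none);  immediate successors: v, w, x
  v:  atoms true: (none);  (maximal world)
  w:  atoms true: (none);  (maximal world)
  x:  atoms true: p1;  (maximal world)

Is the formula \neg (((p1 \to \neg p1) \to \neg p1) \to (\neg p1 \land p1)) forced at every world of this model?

Yes

u \Vdash \neg (((p1 \to \neg p1) \to \neg p1) \to (\neg p1 \land p1)): no world accessible from u forces ((p1 \to \neg p1) \to \neg p1) \to (\neg p1 \land p1).
Since the root u forces \neg (((p1 \to \neg p1) \to \neg p1) \to (\neg p1 \land p1)) and forcing is persistent (monotone upward), every world forces it.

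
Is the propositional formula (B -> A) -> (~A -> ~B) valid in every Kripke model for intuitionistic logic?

This is the forward direction of contraposition, which is intuitionistically derivable.
Assume B -> A and ~A. If B held then A would follow, contradicting ~A; so ~B.

Yes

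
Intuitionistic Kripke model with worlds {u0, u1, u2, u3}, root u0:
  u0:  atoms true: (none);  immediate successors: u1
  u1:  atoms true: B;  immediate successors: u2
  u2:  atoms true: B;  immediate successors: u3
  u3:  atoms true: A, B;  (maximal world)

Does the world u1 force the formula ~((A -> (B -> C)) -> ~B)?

u1 ||-/- ~((A -> (B -> C)) -> ~B) since u1 is accessible from u1 and u1 ||- (A -> (B -> C)) -> ~B.
u1 ||- (A -> (B -> C)) -> ~B vacuously: no world accessible from u1 forces the antecedent A -> (B -> C).

No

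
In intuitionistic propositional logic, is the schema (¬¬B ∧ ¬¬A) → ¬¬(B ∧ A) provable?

This is the distribution of double negation over conjunction, which is intuitionistically derivable.
Assume ¬¬B, ¬¬A, and ¬(B ∧ A). From B we'd get ¬A (since B ∧ A is refuted), contradicting ¬¬A; so ¬B, contradicting ¬¬B.

Yes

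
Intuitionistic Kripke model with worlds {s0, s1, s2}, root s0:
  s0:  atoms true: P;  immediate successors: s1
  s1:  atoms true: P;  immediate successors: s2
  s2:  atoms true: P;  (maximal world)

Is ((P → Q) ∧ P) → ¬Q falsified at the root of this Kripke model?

s0 ⊩ ((P → Q) ∧ P) → ¬Q vacuously: no world accessible from s0 forces the antecedent (P → Q) ∧ P.
So the root s0 forces ((P → Q) ∧ P) → ¬Q; the model is not a countermodel.

No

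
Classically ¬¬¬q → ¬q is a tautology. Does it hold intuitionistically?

This is triple-negation reduction, which is intuitionistically derivable.
Assume ¬¬¬q and suppose q. Then ¬¬q (double-negation introduction), contradicting ¬¬¬q. So ¬q.

Yes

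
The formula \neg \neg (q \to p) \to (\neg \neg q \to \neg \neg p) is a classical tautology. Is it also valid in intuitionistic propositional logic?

This is the distribution of double negation over implication, which is intuitionistically derivable.
Assume \neg \neg (q \to p) and \neg \neg q; suppose \neg p. Then q \to p would give \neg q (by contraposition), contradicting \neg \neg q; so \neg (q \to p), contradicting \neg \neg (q \to p). Hence \neg \neg p.

Yes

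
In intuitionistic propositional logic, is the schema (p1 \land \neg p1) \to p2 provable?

Yes

This is an instance of ex falso quodlibet, which is intuitionistically derivable.
No world can force both p1 and \neg p1, so the antecedent p1 \land \neg p1 is never forced and the implication holds vacuously at every world.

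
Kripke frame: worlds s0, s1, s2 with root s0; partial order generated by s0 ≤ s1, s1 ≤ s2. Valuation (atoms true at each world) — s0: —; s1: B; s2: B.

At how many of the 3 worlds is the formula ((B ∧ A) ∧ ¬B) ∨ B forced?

s0: does not force it — s0 ⊮ ((B ∧ A) ∧ ¬B) ∨ B: neither disjunct is forced at s0.
s1: forces it.
s2: forces it.
Worlds forcing the formula: {s1, s2}.

2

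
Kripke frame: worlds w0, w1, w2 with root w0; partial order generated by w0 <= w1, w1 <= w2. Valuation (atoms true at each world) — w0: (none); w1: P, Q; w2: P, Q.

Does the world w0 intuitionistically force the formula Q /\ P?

w0 ||-/- Q /\ P since w0 fails Q.

No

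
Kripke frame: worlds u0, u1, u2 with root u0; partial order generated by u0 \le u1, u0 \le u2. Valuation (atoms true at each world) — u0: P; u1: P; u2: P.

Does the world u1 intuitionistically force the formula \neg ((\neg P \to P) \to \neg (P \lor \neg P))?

u1 \Vdash \neg ((\neg P \to P) \to \neg (P \lor \neg P)): no world accessible from u1 forces (\neg P \to P) \to \neg (P \lor \neg P).

Yes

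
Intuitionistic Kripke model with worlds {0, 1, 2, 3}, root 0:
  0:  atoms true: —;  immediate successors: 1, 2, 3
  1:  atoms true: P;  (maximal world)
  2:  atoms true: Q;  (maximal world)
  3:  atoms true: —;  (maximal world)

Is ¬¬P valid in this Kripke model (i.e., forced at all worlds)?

No

Not every world: 0 ⊮ ¬¬P.
0 ⊮ ¬¬P since 2 is accessible from 0 and 2 ⊩ ¬P.
2 ⊩ ¬P: no world accessible from 2 forces P.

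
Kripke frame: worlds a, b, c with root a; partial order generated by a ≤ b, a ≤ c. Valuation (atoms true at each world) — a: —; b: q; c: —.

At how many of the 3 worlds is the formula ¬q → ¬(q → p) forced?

a: does not force it — a ⊮ ¬q → ¬(q → p): at the accessible world c, c ⊩ ¬q but c ⊮ ¬(q → p).
b: forces it.
c: does not force it — c ⊮ ¬q → ¬(q → p): already at c itself, c ⊩ ¬q but c ⊮ ¬(q → p).
Worlds forcing the formula: {b}.

1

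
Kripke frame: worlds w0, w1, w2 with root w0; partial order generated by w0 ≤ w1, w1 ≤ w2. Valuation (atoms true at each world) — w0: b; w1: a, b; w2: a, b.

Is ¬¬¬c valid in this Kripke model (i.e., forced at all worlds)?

Yes

w0 ⊩ ¬¬¬c: no world accessible from w0 forces ¬¬c.
Since the root w0 forces ¬¬¬c and forcing is persistent (monotone upward), every world forces it.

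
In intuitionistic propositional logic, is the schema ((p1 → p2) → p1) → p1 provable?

This is Peirce's law, which is not intuitionistically valid.
A Kripke countermodel: worlds 0, 1; order generated by 0 ≤ 1; atoms true at each world — 0:{}; 1:{p1}.
0 ⊮ ((p1 → p2) → p1) → p1: already at 0 itself, 0 ⊩ (p1 → p2) → p1 but 0 ⊮ p1.
0 lacks atom p1, so 0 ⊮ p1.
So the root 0 does not force the formula.

No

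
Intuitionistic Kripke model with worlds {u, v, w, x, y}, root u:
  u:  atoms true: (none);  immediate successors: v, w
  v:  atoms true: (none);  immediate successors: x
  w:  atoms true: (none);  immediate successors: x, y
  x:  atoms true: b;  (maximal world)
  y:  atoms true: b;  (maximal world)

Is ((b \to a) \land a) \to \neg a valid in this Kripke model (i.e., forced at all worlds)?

Yes

u \Vdash ((b \to a) \land a) \to \neg a vacuously: no world accessible from u forces the antecedent (b \to a) \land a.
Since the root u forces ((b \to a) \land a) \to \neg a and forcing is persistent (monotone upward), every world forces it.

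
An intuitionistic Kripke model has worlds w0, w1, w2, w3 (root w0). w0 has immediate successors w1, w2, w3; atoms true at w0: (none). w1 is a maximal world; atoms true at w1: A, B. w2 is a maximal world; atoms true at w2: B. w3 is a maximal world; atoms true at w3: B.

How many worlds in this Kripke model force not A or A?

w0: does not force it — w0 does not force not A or A: neither disjunct is forced at w0.
w1: forces it.
w2: forces it.
w3: forces it.
Worlds forcing the formula: {w1, w2, w3}.

3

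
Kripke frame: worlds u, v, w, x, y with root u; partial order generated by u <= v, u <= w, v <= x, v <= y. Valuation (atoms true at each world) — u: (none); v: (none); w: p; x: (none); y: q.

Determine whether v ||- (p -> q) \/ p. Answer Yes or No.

v ||- (p -> q) \/ p via the disjunct p -> q.

Yes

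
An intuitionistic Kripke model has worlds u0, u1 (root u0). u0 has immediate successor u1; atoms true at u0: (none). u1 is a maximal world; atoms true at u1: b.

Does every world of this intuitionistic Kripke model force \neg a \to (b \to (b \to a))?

No

Not every world: u0 \nVdash \neg a \to (b \to (b \to a)).
u0 \nVdash \neg a \to (b \to (b \to a)): already at u0 itself, u0 \Vdash \neg a but u0 \nVdash b \to (b \to a).
u0 \nVdash b \to (b \to a): at the accessible world u1, u1 \Vdash b but u1 \nVdash b \to a.
u1 \nVdash b \to a: already at u1 itself, u1 \Vdash b but u1 \nVdash a.
u1 lacks atom a, so u1 \nVdash a.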